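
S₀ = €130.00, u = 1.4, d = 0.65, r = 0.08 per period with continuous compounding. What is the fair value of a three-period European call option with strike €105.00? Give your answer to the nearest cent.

€58.34

Risk-neutral probability p = (e^0.08 − 0.65)/(1.4 − 0.65) = 0.4333/0.7500 = 0.5777
Terminal stock prices: S_uuu = 356.7, S_uud = 165.6, S_udd = 76.9, S_ddd = 35.7
Terminal payoffs (S − K): max(251.7, 0) = 251.7, max(60.62, 0) = 60.62, max(-28.1, 0) = 0, max(-69.3, 0) = 0
Node uu (S = 254.8): V_uu = e^(−0.08)·[0.5777·251.7200 + 0.4223·60.6200] = 157.8728
Node ud (S = 118.3): V_ud = e^(−0.08)·[0.5777·60.6200 + 0.4223·0.0000] = 32.3286
Node dd (S = 54.93): V_dd = e^(−0.08)·[0.5777·0.0000 + 0.4223·0.0000] = 0.0000
Node u (S = 182): V_u = e^(−0.08)·[0.5777·157.8728 + 0.4223·32.3286] = 96.7957
Node d (S = 84.5): V_d = e^(−0.08)·[0.5777·32.3286 + 0.4223·0.0000] = 17.2408
Node 0 (S = 130): V_0 = e^(−0.08)·[0.5777·96.7957 + 0.4223·17.2408] = 58.3418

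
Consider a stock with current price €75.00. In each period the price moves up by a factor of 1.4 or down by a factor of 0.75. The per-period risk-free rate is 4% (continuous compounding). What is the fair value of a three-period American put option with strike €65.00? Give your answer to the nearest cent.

Risk-neutral probability p = (e^0.04 − 0.75)/(1.4 − 0.75) = 0.2908/0.6500 = 0.4474
Terminal stock prices: S_uuu = 205.8, S_uud = 110.2, S_udd = 59.06, S_ddd = 31.64
Terminal payoffs (K − S): max(-140.8, 0) = 0, max(-45.25, 0) = 0, max(5.938, 0) = 5.938, max(33.36, 0) = 33.36
Node uu (S = 147): continuation = e^(−0.04)·[0.4474·0.0000 + 0.5526·0.0000] = 0.0000; exercise value = 0.0000 ≤ continuation, so V_uu = 0.0000
Node ud (S = 78.75): continuation = e^(−0.04)·[0.4474·0.0000 + 0.5526·5.9375] = 3.1524; exercise value = 0.0000 ≤ continuation, so V_ud = 3.1524
Node dd (S = 42.19): continuation = e^(−0.04)·[0.4474·5.9375 + 0.5526·33.3594] = 20.2638; exercise value = 22.8125 > continuation, so V_dd = 22.8125 (exercise)
Node u (S = 105): continuation = e^(−0.04)·[0.4474·0.0000 + 0.5526·3.1524] = 1.6737; exercise value = 0.0000 ≤ continuation, so V_u = 1.6737
Node d (S = 56.25): continuation = e^(−0.04)·[0.4474·3.1524 + 0.5526·22.8125] = 13.4670; exercise value = 8.7500 ≤ continuation, so V_d = 13.4670
Node 0 (S = 75): continuation = e^(−0.04)·[0.4474·1.6737 + 0.5526·13.4670] = 7.8695; exercise value = 0.0000 ≤ continuation, so V_0 = 7.8695

€7.87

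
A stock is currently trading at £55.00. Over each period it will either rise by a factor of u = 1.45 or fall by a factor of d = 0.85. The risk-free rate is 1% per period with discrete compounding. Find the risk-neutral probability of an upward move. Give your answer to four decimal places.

Risk-neutral probability p = (1 + 0.01 − 0.85)/(1.45 − 0.85) = 0.1600/0.6000 = 0.2667

p = 0.2667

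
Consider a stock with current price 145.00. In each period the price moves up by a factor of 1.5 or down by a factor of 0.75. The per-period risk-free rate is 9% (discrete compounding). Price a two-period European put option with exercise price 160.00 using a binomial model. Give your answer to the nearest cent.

19.73

Risk-neutral probability p = (1 + 0.09 − 0.75)/(1.5 − 0.75) = 0.3400/0.7500 = 0.4533
Terminal stock prices: S_uu = 326.2, S_ud = 163.1, S_dd = 81.56
Terminal payoffs (K − S): max(-166.2, 0) = 0, max(-3.125, 0) = 0, max(78.44, 0) = 78.44
Node u (S = 217.5): V_u = 1/1.09·[0.4533·0.0000 + 0.5467·0.0000] = 0.0000
Node d (S = 108.8): V_d = 1/1.09·[0.4533·0.0000 + 0.5467·78.4375] = 39.3387
Node 0 (S = 145): V_0 = 1/1.09·[0.4533·0.0000 + 0.5467·39.3387] = 19.7295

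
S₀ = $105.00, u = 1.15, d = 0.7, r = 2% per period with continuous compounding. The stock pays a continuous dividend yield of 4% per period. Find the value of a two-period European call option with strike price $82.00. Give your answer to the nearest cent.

Per-period risk-free factor R = e^0.02 = 1.0202; dividend-adjusted growth = e^(0.02−0.04) = 0.9802.
Risk-neutral probability p = (0.9802 − 0.7)/(1.15 − 0.7) = 0.2802/0.4500 = 0.6227
Terminal stock prices: S_uu = 138.9, S_ud = 84.52, S_dd = 51.45
Terminal payoffs (S − K): max(56.86, 0) = 56.86, max(2.525, 0) = 2.525, max(-30.55, 0) = 0
Node u (S = 120.7): V_u = e^(−0.02)·[0.6227·56.8625 + 0.3773·2.5250] = 35.6390
Node d (S = 73.5): V_d = e^(−0.02)·[0.6227·2.5250 + 0.3773·0.0000] = 1.5411
Node 0 (S = 105): V_0 = e^(−0.02)·[0.6227·35.6390 + 0.3773·1.5411] = 22.3217

$22.32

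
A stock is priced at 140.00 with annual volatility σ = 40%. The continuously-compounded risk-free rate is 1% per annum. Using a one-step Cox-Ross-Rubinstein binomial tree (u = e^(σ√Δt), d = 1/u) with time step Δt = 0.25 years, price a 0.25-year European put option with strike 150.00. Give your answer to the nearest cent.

CRR parameters: u = e^(σ√Δt) = e^(0.4·√0.25) = 1.2214, d = 1/u = 0.8187
Per-period rate: rΔt = 0.01·0.25 = 0.0025, so R = e^0.0025 = 1.0025
Risk-neutral probability p = (e^0.0025 − 0.8187)/(1.2214 − 0.8187) = 0.1838/0.4027 = 0.4564
Terminal stock prices: S_u = 171, S_d = 114.6
Terminal payoffs (K − S): max(-21, 0) = 0, max(35.38, 0) = 35.38
Node 0 (S = 140): V_0 = e^(−0.0025)·[0.4564·0.0000 + 0.5436·35.3777] = 19.1839

19.18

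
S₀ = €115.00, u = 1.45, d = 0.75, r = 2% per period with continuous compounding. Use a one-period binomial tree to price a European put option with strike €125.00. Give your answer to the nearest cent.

€23.32

Risk-neutral probability p = (e^0.02 − 0.75)/(1.45 − 0.75) = 0.2702/0.7000 = 0.3860
Terminal stock prices: S_u = 166.8, S_d = 86.25
Terminal payoffs (K − S): max(-41.75, 0) = 0, max(38.75, 0) = 38.75
Node 0 (S = 115): V_0 = e^(−0.02)·[0.3860·0.0000 + 0.6140·38.7500] = 23.3213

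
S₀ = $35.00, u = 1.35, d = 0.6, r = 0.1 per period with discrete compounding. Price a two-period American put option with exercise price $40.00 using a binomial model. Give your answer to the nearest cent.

Risk-neutral probability p = (1 + 0.1 − 0.6)/(1.35 − 0.6) = 0.5000/0.7500 = 0.6667
Terminal stock prices: S_uu = 63.79, S_ud = 28.35, S_dd = 12.6
Terminal payoffs (K − S): max(-23.79, 0) = 0, max(11.65, 0) = 11.65, max(27.4, 0) = 27.4
Node u (S = 47.25): continuation = 1/1.1·[0.6667·0.0000 + 0.3333·11.6500] = 3.5303; exercise value = 0.0000 ≤ continuation, so V_u = 3.5303
Node d (S = 21): continuation = 1/1.1·[0.6667·11.6500 + 0.3333·27.4000] = 15.3636; exercise value = 19.0000 > continuation, so V_d = 19.0000 (exercise)
Node 0 (S = 35): continuation = 1/1.1·[0.6667·3.5303 + 0.3333·19.0000] = 7.8972; exercise value = 5.0000 ≤ continuation, so V_0 = 7.8972

$7.90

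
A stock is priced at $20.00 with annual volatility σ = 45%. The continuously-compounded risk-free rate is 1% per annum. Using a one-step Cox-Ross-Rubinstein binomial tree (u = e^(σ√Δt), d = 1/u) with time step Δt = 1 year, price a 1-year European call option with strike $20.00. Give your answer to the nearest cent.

CRR parameters: u = e^(σ√Δt) = e^(0.45·√1) = 1.5683, d = 1/u = 0.6376
Per-period rate: rΔt = 0.01·1 = 0.01, so R = e^0.01 = 1.0101
Risk-neutral probability p = (e^0.01 − 0.6376)/(1.5683 − 0.6376) = 0.3724/0.9307 = 0.4002
Terminal stock prices: S_u = 31.37, S_d = 12.75
Terminal payoffs (S − K): max(11.37, 0) = 11.37, max(-7.247, 0) = 0
Node 0 (S = 20): V_0 = e^(−0.01)·[0.4002·11.3662 + 0.5998·0.0000] = 4.5031

$4.50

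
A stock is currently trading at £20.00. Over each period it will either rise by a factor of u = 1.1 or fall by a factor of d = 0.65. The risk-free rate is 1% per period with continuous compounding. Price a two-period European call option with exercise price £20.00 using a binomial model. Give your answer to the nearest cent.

£2.64

Risk-neutral probability p = (e^0.01 − 0.65)/(1.1 − 0.65) = 0.3601/0.4500 = 0.8001
Terminal stock prices: S_uu = 24.2, S_ud = 14.3, S_dd = 8.45
Terminal payoffs (S − K): max(4.2, 0) = 4.2, max(-5.7, 0) = 0, max(-11.55, 0) = 0
Node u (S = 22): V_u = e^(−0.01)·[0.8001·4.2000 + 0.1999·0.0000] = 3.3270
Node d (S = 13): V_d = e^(−0.01)·[0.8001·0.0000 + 0.1999·0.0000] = 0.0000
Node 0 (S = 20): V_0 = e^(−0.01)·[0.8001·3.3270 + 0.1999·0.0000] = 2.6355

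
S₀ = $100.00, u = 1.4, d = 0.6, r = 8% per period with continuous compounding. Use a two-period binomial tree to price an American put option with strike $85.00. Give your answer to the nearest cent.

$9.34

Risk-neutral probability p = (e^0.08 − 0.6)/(1.4 − 0.6) = 0.4833/0.8000 = 0.6041
Terminal stock prices: S_uu = 196, S_ud = 84, S_dd = 36
Terminal payoffs (K − S): max(-111, 0) = 0, max(1, 0) = 1, max(49, 0) = 49
Node u (S = 140): continuation = e^(−0.08)·[0.6041·0.0000 + 0.3959·1.0000] = 0.3655; exercise value = 0.0000 ≤ continuation, so V_u = 0.3655
Node d (S = 60): continuation = e^(−0.08)·[0.6041·1.0000 + 0.3959·49.0000] = 18.4649; exercise value = 25.0000 > continuation, so V_d = 25.0000 (exercise)
Node 0 (S = 100): continuation = e^(−0.08)·[0.6041·0.3655 + 0.3959·25.0000] = 9.3401; exercise value = 0.0000 ≤ continuation, so V_0 = 9.3401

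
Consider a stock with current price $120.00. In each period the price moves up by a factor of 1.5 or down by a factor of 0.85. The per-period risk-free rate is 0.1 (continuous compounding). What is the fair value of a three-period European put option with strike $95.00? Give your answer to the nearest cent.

Risk-neutral probability p = (e^0.1 − 0.85)/(1.5 − 0.85) = 0.2552/0.6500 = 0.3926
Terminal stock prices: S_uuu = 405, S_uud = 229.5, S_udd = 130, S_ddd = 73.69
Terminal payoffs (K − S): max(-310, 0) = 0, max(-134.5, 0) = 0, max(-35.05, 0) = 0, max(21.31, 0) = 21.31
Node uu (S = 270): V_uu = e^(−0.1)·[0.3926·0.0000 + 0.6074·0.0000] = 0.0000
Node ud (S = 153): V_ud = e^(−0.1)·[0.3926·0.0000 + 0.6074·0.0000] = 0.0000
Node dd (S = 86.7): V_dd = e^(−0.1)·[0.3926·0.0000 + 0.6074·21.3050] = 11.7098
Node u (S = 180): V_u = e^(−0.1)·[0.3926·0.0000 + 0.6074·0.0000] = 0.0000
Node d (S = 102): V_d = e^(−0.1)·[0.3926·0.0000 + 0.6074·11.7098] = 6.4360
Node 0 (S = 120): V_0 = e^(−0.1)·[0.3926·0.0000 + 0.6074·6.4360] = 3.5374

$3.54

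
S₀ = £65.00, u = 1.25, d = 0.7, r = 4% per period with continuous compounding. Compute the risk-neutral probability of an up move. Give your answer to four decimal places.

p = 0.6197

Risk-neutral probability p = (e^0.04 − 0.7)/(1.25 − 0.7) = 0.3408/0.5500 = 0.6197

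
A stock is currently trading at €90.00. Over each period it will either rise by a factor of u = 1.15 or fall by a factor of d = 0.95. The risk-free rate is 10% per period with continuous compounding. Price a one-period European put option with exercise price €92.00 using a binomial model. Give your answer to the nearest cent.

€1.32

Risk-neutral probability p = (e^0.1 − 0.95)/(1.15 − 0.95) = 0.1552/0.2000 = 0.7759
Terminal stock prices: S_u = 103.5, S_d = 85.5
Terminal payoffs (K − S): max(-11.5, 0) = 0, max(6.5, 0) = 6.5
Node 0 (S = 90): V_0 = e^(−0.1)·[0.7759·0.0000 + 0.2241·6.5000] = 1.3183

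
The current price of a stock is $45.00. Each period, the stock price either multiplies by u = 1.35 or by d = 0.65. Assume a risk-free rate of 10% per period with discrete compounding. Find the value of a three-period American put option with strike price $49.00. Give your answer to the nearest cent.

$8.22

Risk-neutral probability p = (1 + 0.1 − 0.65)/(1.35 − 0.65) = 0.4500/0.7000 = 0.6429
Terminal stock prices: S_uuu = 110.7, S_uud = 53.31, S_udd = 25.67, S_ddd = 12.36
Terminal payoffs (K − S): max(-61.72, 0) = 0, max(-4.308, 0) = 0, max(23.33, 0) = 23.33, max(36.64, 0) = 36.64
Node uu (S = 82.01): continuation = 1/1.1·[0.6429·0.0000 + 0.3571·0.0000] = 0.0000; exercise value = 0.0000 ≤ continuation, so V_uu = 0.0000
Node ud (S = 39.49): continuation = 1/1.1·[0.6429·0.0000 + 0.3571·23.3331] = 7.5757; exercise value = 9.5125 > continuation, so V_ud = 9.5125 (exercise)
Node dd (S = 19.01): continuation = 1/1.1·[0.6429·23.3331 + 0.3571·36.6419] = 25.5330; exercise value = 29.9875 > continuation, so V_dd = 29.9875 (exercise)
Node u (S = 60.75): continuation = 1/1.1·[0.6429·0.0000 + 0.3571·9.5125] = 3.0885; exercise value = 0.0000 ≤ continuation, so V_u = 3.0885
Node d (S = 29.25): continuation = 1/1.1·[0.6429·9.5125 + 0.3571·29.9875] = 15.2955; exercise value = 19.7500 > continuation, so V_d = 19.7500 (exercise)
Node 0 (S = 45): continuation = 1/1.1·[0.6429·3.0885 + 0.3571·19.7500] = 8.2173; exercise value = 4.0000 ≤ continuation, so V_0 = 8.2173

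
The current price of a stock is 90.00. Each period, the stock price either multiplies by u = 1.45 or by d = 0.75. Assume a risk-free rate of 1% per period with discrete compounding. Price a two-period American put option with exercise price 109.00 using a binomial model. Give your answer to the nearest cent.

Risk-neutral probability p = (1 + 0.01 − 0.75)/(1.45 − 0.75) = 0.2600/0.7000 = 0.3714
Terminal stock prices: S_uu = 189.2, S_ud = 97.88, S_dd = 50.62
Terminal payoffs (K − S): max(-80.22, 0) = 0, max(11.12, 0) = 11.12, max(58.38, 0) = 58.38
Node u (S = 130.5): continuation = 1/1.01·[0.3714·0.0000 + 0.6286·11.1250] = 6.9236; exercise value = 0.0000 ≤ continuation, so V_u = 6.9236
Node d (S = 67.5): continuation = 1/1.01·[0.3714·11.1250 + 0.6286·58.3750] = 40.4208; exercise value = 41.5000 > continuation, so V_d = 41.5000 (exercise)
Node 0 (S = 90): continuation = 1/1.01·[0.3714·6.9236 + 0.6286·41.5000] = 28.3736; exercise value = 19.0000 ≤ continuation, so V_0 = 28.3736

28.37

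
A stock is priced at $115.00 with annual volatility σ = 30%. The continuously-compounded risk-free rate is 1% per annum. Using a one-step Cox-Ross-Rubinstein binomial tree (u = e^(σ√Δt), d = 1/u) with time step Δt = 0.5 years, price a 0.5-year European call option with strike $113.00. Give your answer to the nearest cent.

CRR parameters: u = e^(σ√Δt) = e^(0.3·√0.5) = 1.2363, d = 1/u = 0.8089
Per-period rate: rΔt = 0.01·0.5 = 0.005, so R = e^0.005 = 1.0050
Risk-neutral probability p = (e^0.005 − 0.8089)/(1.2363 − 0.8089) = 0.1962/0.4275 = 0.4589
Terminal stock prices: S_u = 142.2, S_d = 93.02
Terminal payoffs (S − K): max(29.18, 0) = 29.18, max(-19.98, 0) = 0
Node 0 (S = 115): V_0 = e^(−0.005)·[0.4589·29.1758 + 0.5411·0.0000] = 13.3217

$13.32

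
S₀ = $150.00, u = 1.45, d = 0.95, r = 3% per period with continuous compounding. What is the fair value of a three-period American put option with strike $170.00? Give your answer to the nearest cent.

$22.96

Risk-neutral probability p = (e^0.03 − 0.95)/(1.45 − 0.95) = 0.0805/0.5000 = 0.1609
Terminal stock prices: S_uuu = 457.3, S_uud = 299.6, S_udd = 196.3, S_ddd = 128.6
Terminal payoffs (K − S): max(-287.3, 0) = 0, max(-129.6, 0) = 0, max(-26.29, 0) = 0, max(41.39, 0) = 41.39
Node uu (S = 315.4): continuation = e^(−0.03)·[0.1609·0.0000 + 0.8391·0.0000] = 0.0000; exercise value = 0.0000 ≤ continuation, so V_uu = 0.0000
Node ud (S = 206.6): continuation = e^(−0.03)·[0.1609·0.0000 + 0.8391·0.0000] = 0.0000; exercise value = 0.0000 ≤ continuation, so V_ud = 0.0000
Node dd (S = 135.4): continuation = e^(−0.03)·[0.1609·0.0000 + 0.8391·41.3938] = 33.7066; exercise value = 34.6250 > continuation, so V_dd = 34.6250 (exercise)
Node u (S = 217.5): continuation = e^(−0.03)·[0.1609·0.0000 + 0.8391·0.0000] = 0.0000; exercise value = 0.0000 ≤ continuation, so V_u = 0.0000
Node d (S = 142.5): continuation = e^(−0.03)·[0.1609·0.0000 + 0.8391·34.6250] = 28.1949; exercise value = 27.5000 ≤ continuation, so V_d = 28.1949
Node 0 (S = 150): continuation = e^(−0.03)·[0.1609·0.0000 + 0.8391·28.1949] = 22.9589; exercise value = 20.0000 ≤ continuation, so V_0 = 22.9589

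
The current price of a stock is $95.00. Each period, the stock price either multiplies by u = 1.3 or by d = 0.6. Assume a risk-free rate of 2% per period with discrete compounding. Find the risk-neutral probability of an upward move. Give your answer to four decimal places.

Risk-neutral probability p = (1 + 0.02 − 0.6)/(1.3 − 0.6) = 0.4200/0.7000 = 0.6000

p = 0.6000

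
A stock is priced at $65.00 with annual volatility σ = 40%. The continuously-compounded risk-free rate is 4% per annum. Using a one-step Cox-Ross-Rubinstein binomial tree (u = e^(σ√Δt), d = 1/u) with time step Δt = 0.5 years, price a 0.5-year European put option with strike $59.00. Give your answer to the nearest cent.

CRR parameters: u = e^(σ√Δt) = e^(0.4·√0.5) = 1.3269, d = 1/u = 0.7536
Per-period rate: rΔt = 0.04·0.5 = 0.02, so R = e^0.02 = 1.0202
Risk-neutral probability p = (e^0.02 − 0.7536)/(1.3269 − 0.7536) = 0.2666/0.5733 = 0.4650
Terminal stock prices: S_u = 86.25, S_d = 48.99
Terminal payoffs (K − S): max(-27.25, 0) = 0, max(10.01, 0) = 10.01
Node 0 (S = 65): V_0 = e^(−0.02)·[0.4650·0.0000 + 0.5350·10.0135] = 5.2512

$5.25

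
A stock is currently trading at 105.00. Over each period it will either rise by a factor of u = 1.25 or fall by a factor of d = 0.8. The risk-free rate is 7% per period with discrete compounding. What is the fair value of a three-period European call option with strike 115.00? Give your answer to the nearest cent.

21.61

Risk-neutral probability p = (1 + 0.07 − 0.8)/(1.25 − 0.8) = 0.2700/0.4500 = 0.6000
Terminal stock prices: S_uuu = 205.1, S_uud = 131.2, S_udd = 84, S_ddd = 53.76
Terminal payoffs (S − K): max(90.08, 0) = 90.08, max(16.25, 0) = 16.25, max(-31, 0) = 0, max(-61.24, 0) = 0
Node uu (S = 164.1): V_uu = 1/1.07·[0.6000·90.0781 + 0.4000·16.2500] = 56.5859
Node ud (S = 105): V_ud = 1/1.07·[0.6000·16.2500 + 0.4000·0.0000] = 9.1121
Node dd (S = 67.2): V_dd = 1/1.07·[0.6000·0.0000 + 0.4000·0.0000] = 0.0000
Node u (S = 131.2): V_u = 1/1.07·[0.6000·56.5859 + 0.4000·9.1121] = 35.1368
Node d (S = 84): V_d = 1/1.07·[0.6000·9.1121 + 0.4000·0.0000] = 5.1096
Node 0 (S = 105): V_0 = 1/1.07·[0.6000·35.1368 + 0.4000·5.1096] = 21.6130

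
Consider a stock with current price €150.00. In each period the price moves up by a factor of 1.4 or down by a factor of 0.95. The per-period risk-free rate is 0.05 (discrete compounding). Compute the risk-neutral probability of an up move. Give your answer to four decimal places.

p = 0.2222

Risk-neutral probability p = (1 + 0.05 − 0.95)/(1.4 − 0.95) = 0.1000/0.4500 = 0.2222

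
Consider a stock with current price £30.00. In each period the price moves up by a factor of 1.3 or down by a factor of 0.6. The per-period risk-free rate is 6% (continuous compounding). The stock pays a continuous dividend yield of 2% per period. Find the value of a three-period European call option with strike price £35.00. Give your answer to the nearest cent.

£6.45

Per-period risk-free factor R = e^0.06 = 1.0618; dividend-adjusted growth = e^(0.06−0.02) = 1.0408.
Risk-neutral probability p = (1.0408 − 0.6)/(1.3 − 0.6) = 0.4408/0.7000 = 0.6297
Terminal stock prices: S_uuu = 65.91, S_uud = 30.42, S_udd = 14.04, S_ddd = 6.48
Terminal payoffs (S − K): max(30.91, 0) = 30.91, max(-4.58, 0) = 0, max(-20.96, 0) = 0, max(-28.52, 0) = 0
Node uu (S = 50.7): V_uu = e^(−0.06)·[0.6297·30.9100 + 0.3703·0.0000] = 18.3314
Node ud (S = 23.4): V_ud = e^(−0.06)·[0.6297·0.0000 + 0.3703·0.0000] = 0.0000
Node dd (S = 10.8): V_dd = e^(−0.06)·[0.6297·0.0000 + 0.3703·0.0000] = 0.0000
Node u (S = 39): V_u = e^(−0.06)·[0.6297·18.3314 + 0.3703·0.0000] = 10.8716
Node d (S = 18): V_d = e^(−0.06)·[0.6297·0.0000 + 0.3703·0.0000] = 0.0000
Node 0 (S = 30): V_0 = e^(−0.06)·[0.6297·10.8716 + 0.3703·0.0000] = 6.4475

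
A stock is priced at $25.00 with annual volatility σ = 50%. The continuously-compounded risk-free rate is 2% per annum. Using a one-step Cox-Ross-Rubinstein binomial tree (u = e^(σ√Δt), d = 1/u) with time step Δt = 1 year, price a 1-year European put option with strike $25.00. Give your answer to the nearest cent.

CRR parameters: u = e^(σ√Δt) = e^(0.5·√1) = 1.6487, d = 1/u = 0.6065
Per-period rate: rΔt = 0.02·1 = 0.02, so R = e^0.02 = 1.0202
Risk-neutral probability p = (e^0.02 − 0.6065)/(1.6487 − 0.6065) = 0.4137/1.0422 = 0.3969
Terminal stock prices: S_u = 41.22, S_d = 15.16
Terminal payoffs (K − S): max(-16.22, 0) = 0, max(9.837, 0) = 9.837
Node 0 (S = 25): V_0 = e^(−0.02)·[0.3969·0.0000 + 0.6031·9.8367] = 5.8148

$5.81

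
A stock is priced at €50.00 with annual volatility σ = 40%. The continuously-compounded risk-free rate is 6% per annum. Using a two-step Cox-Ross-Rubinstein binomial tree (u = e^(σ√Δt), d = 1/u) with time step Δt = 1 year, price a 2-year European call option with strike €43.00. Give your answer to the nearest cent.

CRR parameters: u = e^(σ√Δt) = e^(0.4·√1) = 1.4918, d = 1/u = 0.6703
Per-period rate: rΔt = 0.06·1 = 0.06, so R = e^0.06 = 1.0618
Risk-neutral probability p = (e^0.06 − 0.6703)/(1.4918 − 0.6703) = 0.3915/0.8215 = 0.4766
Terminal stock prices: S_uu = 111.3, S_ud = 50, S_dd = 22.47
Terminal payoffs (S − K): max(68.28, 0) = 68.28, max(7, 0) = 7, max(-20.53, 0) = 0
Node u (S = 74.59): V_u = e^(−0.06)·[0.4766·68.2770 + 0.5234·7.0000] = 34.0954
Node d (S = 33.52): V_d = e^(−0.06)·[0.4766·7.0000 + 0.5234·0.0000] = 3.1418
Node 0 (S = 50): V_0 = e^(−0.06)·[0.4766·34.0954 + 0.5234·3.1418] = 16.8517

€16.85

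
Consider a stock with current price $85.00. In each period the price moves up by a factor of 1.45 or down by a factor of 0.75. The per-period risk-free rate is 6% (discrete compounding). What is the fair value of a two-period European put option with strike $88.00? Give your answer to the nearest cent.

$11.10

Risk-neutral probability p = (1 + 0.06 − 0.75)/(1.45 − 0.75) = 0.3100/0.7000 = 0.4429
Terminal stock prices: S_uu = 178.7, S_ud = 92.44, S_dd = 47.81
Terminal payoffs (K − S): max(-90.71, 0) = 0, max(-4.438, 0) = 0, max(40.19, 0) = 40.19
Node u (S = 123.2): V_u = 1/1.06·[0.4429·0.0000 + 0.5571·0.0000] = 0.0000
Node d (S = 63.75): V_d = 1/1.06·[0.4429·0.0000 + 0.5571·40.1875] = 21.1228
Node 0 (S = 85): V_0 = 1/1.06·[0.4429·0.0000 + 0.5571·21.1228] = 11.1023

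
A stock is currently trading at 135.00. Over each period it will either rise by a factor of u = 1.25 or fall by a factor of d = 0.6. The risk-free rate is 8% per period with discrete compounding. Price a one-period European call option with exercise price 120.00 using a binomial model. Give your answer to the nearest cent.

Risk-neutral probability p = (1 + 0.08 − 0.6)/(1.25 − 0.6) = 0.4800/0.6500 = 0.7385
Terminal stock prices: S_u = 168.8, S_d = 81
Terminal payoffs (S − K): max(48.75, 0) = 48.75, max(-39, 0) = 0
Node 0 (S = 135): V_0 = 1/1.08·[0.7385·48.7500 + 0.2615·0.0000] = 33.3333

33.33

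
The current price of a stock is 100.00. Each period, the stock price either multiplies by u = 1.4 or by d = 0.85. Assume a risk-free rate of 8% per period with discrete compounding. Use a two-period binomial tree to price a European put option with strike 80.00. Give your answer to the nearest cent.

Risk-neutral probability p = (1 + 0.08 − 0.85)/(1.4 − 0.85) = 0.2300/0.5500 = 0.4182
Terminal stock prices: S_uu = 196, S_ud = 119, S_dd = 72.25
Terminal payoffs (K − S): max(-116, 0) = 0, max(-39, 0) = 0, max(7.75, 0) = 7.75
Node u (S = 140): V_u = 1/1.08·[0.4182·0.0000 + 0.5818·0.0000] = 0.0000
Node d (S = 85): V_d = 1/1.08·[0.4182·0.0000 + 0.5818·7.7500] = 4.1751
Node 0 (S = 100): V_0 = 1/1.08·[0.4182·0.0000 + 0.5818·4.1751] = 2.2492

2.25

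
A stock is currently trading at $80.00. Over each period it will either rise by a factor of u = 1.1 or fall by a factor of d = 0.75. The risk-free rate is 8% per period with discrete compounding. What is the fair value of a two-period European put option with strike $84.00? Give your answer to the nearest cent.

$1.77

Risk-neutral probability p = (1 + 0.08 − 0.75)/(1.1 − 0.75) = 0.3300/0.3500 = 0.9429
Terminal stock prices: S_uu = 96.8, S_ud = 66, S_dd = 45
Terminal payoffs (K − S): max(-12.8, 0) = 0, max(18, 0) = 18, max(39, 0) = 39
Node u (S = 88): V_u = 1/1.08·[0.9429·0.0000 + 0.0571·18.0000] = 0.9524
Node d (S = 60): V_d = 1/1.08·[0.9429·18.0000 + 0.0571·39.0000] = 17.7778
Node 0 (S = 80): V_0 = 1/1.08·[0.9429·0.9524 + 0.0571·17.7778] = 1.7721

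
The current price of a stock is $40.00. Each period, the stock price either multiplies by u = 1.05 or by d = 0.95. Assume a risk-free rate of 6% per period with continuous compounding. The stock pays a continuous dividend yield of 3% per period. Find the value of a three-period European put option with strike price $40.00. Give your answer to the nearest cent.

Per-period risk-free factor R = e^0.06 = 1.0618; dividend-adjusted growth = e^(0.06−0.03) = 1.0305.
Risk-neutral probability p = (1.0305 − 0.95)/(1.05 − 0.95) = 0.0805/0.1000 = 0.8045
Terminal stock prices: S_uuu = 46.31, S_uud = 41.89, S_udd = 37.91, S_ddd = 34.29
Terminal payoffs (K − S): max(-6.305, 0) = 0, max(-1.895, 0) = 0, max(2.095, 0) = 2.095, max(5.705, 0) = 5.705
Node uu (S = 44.1): V_uu = e^(−0.06)·[0.8045·0.0000 + 0.1955·0.0000] = 0.0000
Node ud (S = 39.9): V_ud = e^(−0.06)·[0.8045·0.0000 + 0.1955·2.0950] = 0.3856
Node dd (S = 36.1): V_dd = e^(−0.06)·[0.8045·2.0950 + 0.1955·5.7050] = 2.6375
Node u (S = 42): V_u = e^(−0.06)·[0.8045·0.0000 + 0.1955·0.3856] = 0.0710
Node d (S = 38): V_d = e^(−0.06)·[0.8045·0.3856 + 0.1955·2.6375] = 0.7777
Node 0 (S = 40): V_0 = e^(−0.06)·[0.8045·0.0710 + 0.1955·0.7777] = 0.1969

$0.20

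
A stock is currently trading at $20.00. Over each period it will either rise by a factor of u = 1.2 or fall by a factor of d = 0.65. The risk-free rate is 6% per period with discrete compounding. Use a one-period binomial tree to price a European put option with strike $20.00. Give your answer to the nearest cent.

Risk-neutral probability p = (1 + 0.06 − 0.65)/(1.2 − 0.65) = 0.4100/0.5500 = 0.7455
Terminal stock prices: S_u = 24, S_d = 13
Terminal payoffs (K − S): max(-4, 0) = 0, max(7, 0) = 7
Node 0 (S = 20): V_0 = 1/1.06·[0.7455·0.0000 + 0.2545·7.0000] = 1.6810

$1.68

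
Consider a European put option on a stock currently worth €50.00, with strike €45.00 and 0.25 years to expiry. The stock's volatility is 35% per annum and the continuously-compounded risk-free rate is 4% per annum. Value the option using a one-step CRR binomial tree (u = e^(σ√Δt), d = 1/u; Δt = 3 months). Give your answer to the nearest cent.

€1.54

CRR parameters: u = e^(σ√Δt) = e^(0.35·√0.25) = 1.1912, d = 1/u = 0.8395
Per-period rate: rΔt = 0.04·0.25 = 0.01, so R = e^0.01 = 1.0101
Risk-neutral probability p = (e^0.01 − 0.8395)/(1.1912 − 0.8395) = 0.1706/0.3518 = 0.4849
Terminal stock prices: S_u = 59.56, S_d = 41.97
Terminal payoffs (K − S): max(-14.56, 0) = 0, max(3.027, 0) = 3.027
Node 0 (S = 50): V_0 = e^(−0.01)·[0.4849·0.0000 + 0.5151·3.0271] = 1.5437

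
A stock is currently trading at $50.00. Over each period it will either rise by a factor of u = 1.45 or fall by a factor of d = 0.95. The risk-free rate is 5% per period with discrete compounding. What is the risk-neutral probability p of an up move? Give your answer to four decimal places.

p = 0.2000

Risk-neutral probability p = (1 + 0.05 − 0.95)/(1.45 − 0.95) = 0.1000/0.5000 = 0.2000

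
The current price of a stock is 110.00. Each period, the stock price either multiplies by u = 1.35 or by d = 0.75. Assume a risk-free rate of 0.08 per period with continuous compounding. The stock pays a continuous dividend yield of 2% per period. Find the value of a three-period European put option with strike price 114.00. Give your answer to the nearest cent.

14.51

Per-period risk-free factor R = e^0.08 = 1.0833; dividend-adjusted growth = e^(0.08−0.02) = 1.0618.
Risk-neutral probability p = (1.0618 − 0.75)/(1.35 − 0.75) = 0.3118/0.6000 = 0.5197
Terminal stock prices: S_uuu = 270.6, S_uud = 150.4, S_udd = 83.53, S_ddd = 46.41
Terminal payoffs (K − S): max(-156.6, 0) = 0, max(-36.36, 0) = 0, max(30.47, 0) = 30.47, max(67.59, 0) = 67.59
Node uu (S = 200.5): V_uu = e^(−0.08)·[0.5197·0.0000 + 0.4803·0.0000] = 0.0000
Node ud (S = 111.4): V_ud = e^(−0.08)·[0.5197·0.0000 + 0.4803·30.4688] = 13.5082
Node dd (S = 61.88): V_dd = e^(−0.08)·[0.5197·30.4688 + 0.4803·67.5938] = 44.5855
Node u (S = 148.5): V_u = e^(−0.08)·[0.5197·0.0000 + 0.4803·13.5082] = 5.9888
Node d (S = 82.5): V_d = e^(−0.08)·[0.5197·13.5082 + 0.4803·44.5855] = 26.2477
Node 0 (S = 110): V_0 = e^(−0.08)·[0.5197·5.9888 + 0.4803·26.2477] = 14.5101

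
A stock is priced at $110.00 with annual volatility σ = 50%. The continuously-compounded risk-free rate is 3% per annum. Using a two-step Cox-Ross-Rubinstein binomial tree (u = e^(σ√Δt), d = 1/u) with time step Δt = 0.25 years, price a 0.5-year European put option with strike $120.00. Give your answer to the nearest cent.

$20.60

CRR parameters: u = e^(σ√Δt) = e^(0.5·√0.25) = 1.2840, d = 1/u = 0.7788
Per-period rate: rΔt = 0.03·0.25 = 0.0075, so R = e^0.0075 = 1.0075
Risk-neutral probability p = (e^0.0075 − 0.7788)/(1.2840 − 0.7788) = 0.2287/0.5052 = 0.4527
Terminal stock prices: S_uu = 181.4, S_ud = 110, S_dd = 66.72
Terminal payoffs (K − S): max(-61.36, 0) = 0, max(10, 0) = 10, max(53.28, 0) = 53.28
Node u (S = 141.2): V_u = e^(−0.0075)·[0.4527·0.0000 + 0.5473·10.0000] = 5.4319
Node d (S = 85.67): V_d = e^(−0.0075)·[0.4527·10.0000 + 0.5473·53.2816] = 33.4353
Node 0 (S = 110): V_0 = e^(−0.0075)·[0.4527·5.4319 + 0.5473·33.4353] = 20.6024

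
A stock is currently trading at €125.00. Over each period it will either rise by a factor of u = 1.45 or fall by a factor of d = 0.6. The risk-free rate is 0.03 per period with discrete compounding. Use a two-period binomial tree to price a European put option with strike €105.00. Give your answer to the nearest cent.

€13.81

Risk-neutral probability p = (1 + 0.03 − 0.6)/(1.45 − 0.6) = 0.4300/0.8500 = 0.5059
Terminal stock prices: S_uu = 262.8, S_ud = 108.8, S_dd = 45
Terminal payoffs (K − S): max(-157.8, 0) = 0, max(-3.75, 0) = 0, max(60, 0) = 60
Node u (S = 181.2): V_u = 1/1.03·[0.5059·0.0000 + 0.4941·0.0000] = 0.0000
Node d (S = 75): V_d = 1/1.03·[0.5059·0.0000 + 0.4941·60.0000] = 28.7836
Node 0 (S = 125): V_0 = 1/1.03·[0.5059·0.0000 + 0.4941·28.7836] = 13.8082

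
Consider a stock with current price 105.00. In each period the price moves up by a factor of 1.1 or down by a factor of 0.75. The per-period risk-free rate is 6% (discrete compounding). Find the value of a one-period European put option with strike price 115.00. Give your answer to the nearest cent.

Risk-neutral probability p = (1 + 0.06 − 0.75)/(1.1 − 0.75) = 0.3100/0.3500 = 0.8857
Terminal stock prices: S_u = 115.5, S_d = 78.75
Terminal payoffs (K − S): max(-0.5, 0) = 0, max(36.25, 0) = 36.25
Node 0 (S = 105): V_0 = 1/1.06·[0.8857·0.0000 + 0.1143·36.2500] = 3.9084

3.91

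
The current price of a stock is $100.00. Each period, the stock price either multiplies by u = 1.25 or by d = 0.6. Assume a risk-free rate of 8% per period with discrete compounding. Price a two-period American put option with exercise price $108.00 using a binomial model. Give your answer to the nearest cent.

$17.09

Risk-neutral probability p = (1 + 0.08 − 0.6)/(1.25 − 0.6) = 0.4800/0.6500 = 0.7385
Terminal stock prices: S_uu = 156.2, S_ud = 75, S_dd = 36
Terminal payoffs (K − S): max(-48.25, 0) = 0, max(33, 0) = 33, max(72, 0) = 72
Node u (S = 125): continuation = 1/1.08·[0.7385·0.0000 + 0.2615·33.0000] = 7.9915; exercise value = 0.0000 ≤ continuation, so V_u = 7.9915
Node d (S = 60): continuation = 1/1.08·[0.7385·33.0000 + 0.2615·72.0000] = 40.0000; exercise value = 48.0000 > continuation, so V_d = 48.0000 (exercise)
Node 0 (S = 100): continuation = 1/1.08·[0.7385·7.9915 + 0.2615·48.0000] = 17.0882; exercise value = 8.0000 ≤ continuation, so V_0 = 17.0882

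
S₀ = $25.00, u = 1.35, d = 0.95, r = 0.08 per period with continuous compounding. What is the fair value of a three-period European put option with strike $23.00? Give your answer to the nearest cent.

$0.37

Risk-neutral probability p = (e^0.08 − 0.95)/(1.35 − 0.95) = 0.1333/0.4000 = 0.3332
Terminal stock prices: S_uuu = 61.51, S_uud = 43.28, S_udd = 30.46, S_ddd = 21.43
Terminal payoffs (K − S): max(-38.51, 0) = 0, max(-20.28, 0) = 0, max(-7.459, 0) = 0, max(1.566, 0) = 1.566
Node uu (S = 45.56): V_uu = e^(−0.08)·[0.3332·0.0000 + 0.6668·0.0000] = 0.0000
Node ud (S = 32.06): V_ud = e^(−0.08)·[0.3332·0.0000 + 0.6668·0.0000] = 0.0000
Node dd (S = 22.56): V_dd = e^(−0.08)·[0.3332·0.0000 + 0.6668·1.5656] = 0.9637
Node u (S = 33.75): V_u = e^(−0.08)·[0.3332·0.0000 + 0.6668·0.0000] = 0.0000
Node d (S = 23.75): V_d = e^(−0.08)·[0.3332·0.0000 + 0.6668·0.9637] = 0.5932
Node 0 (S = 25): V_0 = e^(−0.08)·[0.3332·0.0000 + 0.6668·0.5932] = 0.3651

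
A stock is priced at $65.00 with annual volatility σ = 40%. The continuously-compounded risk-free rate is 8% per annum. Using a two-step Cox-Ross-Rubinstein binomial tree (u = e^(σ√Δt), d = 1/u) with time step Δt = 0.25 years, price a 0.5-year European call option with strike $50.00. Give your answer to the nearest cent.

CRR parameters: u = e^(σ√Δt) = e^(0.4·√0.25) = 1.2214, d = 1/u = 0.8187
Per-period rate: rΔt = 0.08·0.25 = 0.02, so R = e^0.02 = 1.0202
Risk-neutral probability p = (e^0.02 − 0.8187)/(1.2214 − 0.8187) = 0.2015/0.4027 = 0.5003
Terminal stock prices: S_uu = 96.97, S_ud = 65, S_dd = 43.57
Terminal payoffs (S − K): max(46.97, 0) = 46.97, max(15, 0) = 15, max(-6.429, 0) = 0
Node u (S = 79.39): V_u = e^(−0.02)·[0.5003·46.9686 + 0.4997·15.0000] = 30.3812
Node d (S = 53.22): V_d = e^(−0.02)·[0.5003·15.0000 + 0.4997·0.0000] = 7.3564
Node 0 (S = 65): V_0 = e^(−0.02)·[0.5003·30.3812 + 0.4997·7.3564] = 18.5027

$18.50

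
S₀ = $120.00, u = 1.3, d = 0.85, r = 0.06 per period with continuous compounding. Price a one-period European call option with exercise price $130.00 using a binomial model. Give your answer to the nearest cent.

$11.53

Risk-neutral probability p = (e^0.06 − 0.85)/(1.3 − 0.85) = 0.2118/0.4500 = 0.4707
Terminal stock prices: S_u = 156, S_d = 102
Terminal payoffs (S − K): max(26, 0) = 26, max(-28, 0) = 0
Node 0 (S = 120): V_0 = e^(−0.06)·[0.4707·26.0000 + 0.5293·0.0000] = 11.5267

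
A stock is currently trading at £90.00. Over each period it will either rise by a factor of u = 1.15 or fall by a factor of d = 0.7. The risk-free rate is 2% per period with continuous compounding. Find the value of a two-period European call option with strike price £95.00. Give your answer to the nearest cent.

£11.69

Risk-neutral probability p = (e^0.02 − 0.7)/(1.15 − 0.7) = 0.3202/0.4500 = 0.7116
Terminal stock prices: S_uu = 119, S_ud = 72.45, S_dd = 44.1
Terminal payoffs (S − K): max(24.02, 0) = 24.02, max(-22.55, 0) = 0, max(-50.9, 0) = 0
Node u (S = 103.5): V_u = e^(−0.02)·[0.7116·24.0250 + 0.2884·0.0000] = 16.7567
Node d (S = 63): V_d = e^(−0.02)·[0.7116·0.0000 + 0.2884·0.0000] = 0.0000
Node 0 (S = 90): V_0 = e^(−0.02)·[0.7116·16.7567 + 0.2884·0.0000] = 11.6873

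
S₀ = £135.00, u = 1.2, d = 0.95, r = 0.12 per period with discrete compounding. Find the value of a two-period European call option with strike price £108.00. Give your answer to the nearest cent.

Risk-neutral probability p = (1 + 0.12 − 0.95)/(1.2 − 0.95) = 0.1700/0.2500 = 0.6800
Terminal stock prices: S_uu = 194.4, S_ud = 153.9, S_dd = 121.8
Terminal payoffs (S − K): max(86.4, 0) = 86.4, max(45.9, 0) = 45.9, max(13.84, 0) = 13.84
Node u (S = 162): V_u = 1/1.12·[0.6800·86.4000 + 0.3200·45.9000] = 65.5714
Node d (S = 128.2): V_d = 1/1.12·[0.6800·45.9000 + 0.3200·13.8375] = 31.8214
Node 0 (S = 135): V_0 = 1/1.12·[0.6800·65.5714 + 0.3200·31.8214] = 48.9031

£48.90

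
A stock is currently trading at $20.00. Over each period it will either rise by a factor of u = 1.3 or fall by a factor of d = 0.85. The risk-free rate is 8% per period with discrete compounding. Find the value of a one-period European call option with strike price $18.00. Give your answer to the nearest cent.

$3.79

Risk-neutral probability p = (1 + 0.08 − 0.85)/(1.3 − 0.85) = 0.2300/0.4500 = 0.5111
Terminal stock prices: S_u = 26, S_d = 17
Terminal payoffs (S − K): max(8, 0) = 8, max(-1, 0) = 0
Node 0 (S = 20): V_0 = 1/1.08·[0.5111·8.0000 + 0.4889·0.0000] = 3.7860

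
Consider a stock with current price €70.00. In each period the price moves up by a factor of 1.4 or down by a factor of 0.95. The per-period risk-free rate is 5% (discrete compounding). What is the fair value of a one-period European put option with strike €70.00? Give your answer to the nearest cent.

€2.59

Risk-neutral probability p = (1 + 0.05 − 0.95)/(1.4 − 0.95) = 0.1000/0.4500 = 0.2222
Terminal stock prices: S_u = 98, S_d = 66.5
Terminal payoffs (K − S): max(-28, 0) = 0, max(3.5, 0) = 3.5
Node 0 (S = 70): V_0 = 1/1.05·[0.2222·0.0000 + 0.7778·3.5000] = 2.5926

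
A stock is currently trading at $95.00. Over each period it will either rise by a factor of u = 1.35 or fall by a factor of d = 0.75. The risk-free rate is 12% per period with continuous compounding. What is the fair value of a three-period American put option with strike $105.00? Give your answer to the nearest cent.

$13.08

Risk-neutral probability p = (e^0.12 − 0.75)/(1.35 − 0.75) = 0.3775/0.6000 = 0.6292
Terminal stock prices: S_uuu = 233.7, S_uud = 129.9, S_udd = 72.14, S_ddd = 40.08
Terminal payoffs (K − S): max(-128.7, 0) = 0, max(-24.85, 0) = 0, max(32.86, 0) = 32.86, max(64.92, 0) = 64.92
Node uu (S = 173.1): continuation = e^(−0.12)·[0.6292·0.0000 + 0.3708·0.0000] = 0.0000; exercise value = 0.0000 ≤ continuation, so V_uu = 0.0000
Node ud (S = 96.19): continuation = e^(−0.12)·[0.6292·0.0000 + 0.3708·32.8594] = 10.8076; exercise value = 8.8125 ≤ continuation, so V_ud = 10.8076
Node dd (S = 53.44): continuation = e^(−0.12)·[0.6292·32.8594 + 0.3708·64.9219] = 39.6891; exercise value = 51.5625 > continuation, so V_dd = 51.5625 (exercise)
Node u (S = 128.2): continuation = e^(−0.12)·[0.6292·0.0000 + 0.3708·10.8076] = 3.5547; exercise value = 0.0000 ≤ continuation, so V_u = 3.5547
Node d (S = 71.25): continuation = e^(−0.12)·[0.6292·10.8076 + 0.3708·51.5625] = 22.9899; exercise value = 33.7500 > continuation, so V_d = 33.7500 (exercise)
Node 0 (S = 95): continuation = e^(−0.12)·[0.6292·3.5547 + 0.3708·33.7500] = 13.0841; exercise value = 10.0000 ≤ continuation, so V_0 = 13.0841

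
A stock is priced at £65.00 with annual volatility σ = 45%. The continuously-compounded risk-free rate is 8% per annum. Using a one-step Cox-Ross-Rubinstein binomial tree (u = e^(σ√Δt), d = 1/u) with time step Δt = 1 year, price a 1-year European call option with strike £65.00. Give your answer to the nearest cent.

CRR parameters: u = e^(σ√Δt) = e^(0.45·√1) = 1.5683, d = 1/u = 0.6376
Per-period rate: rΔt = 0.08·1 = 0.08, so R = e^0.08 = 1.0833
Risk-neutral probability p = (e^0.08 − 0.6376)/(1.5683 − 0.6376) = 0.4457/0.9307 = 0.4789
Terminal stock prices: S_u = 101.9, S_d = 41.45
Terminal payoffs (S − K): max(36.94, 0) = 36.94, max(-23.55, 0) = 0
Node 0 (S = 65): V_0 = e^(−0.08)·[0.4789·36.9403 + 0.5211·0.0000] = 16.3289

£16.33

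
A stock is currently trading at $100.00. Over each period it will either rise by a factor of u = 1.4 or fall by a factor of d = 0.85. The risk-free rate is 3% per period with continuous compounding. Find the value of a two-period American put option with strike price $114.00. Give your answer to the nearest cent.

Risk-neutral probability p = (e^0.03 − 0.85)/(1.4 − 0.85) = 0.1805/0.5500 = 0.3281
Terminal stock prices: S_uu = 196, S_ud = 119, S_dd = 72.25
Terminal payoffs (K − S): max(-82, 0) = 0, max(-5, 0) = 0, max(41.75, 0) = 41.75
Node u (S = 140): continuation = e^(−0.03)·[0.3281·0.0000 + 0.6719·0.0000] = 0.0000; exercise value = 0.0000 ≤ continuation, so V_u = 0.0000
Node d (S = 85): continuation = e^(−0.03)·[0.3281·0.0000 + 0.6719·41.7500] = 27.2228; exercise value = 29.0000 > continuation, so V_d = 29.0000 (exercise)
Node 0 (S = 100): continuation = e^(−0.03)·[0.3281·0.0000 + 0.6719·29.0000] = 18.9093; exercise value = 14.0000 ≤ continuation, so V_0 = 18.9093

$18.91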